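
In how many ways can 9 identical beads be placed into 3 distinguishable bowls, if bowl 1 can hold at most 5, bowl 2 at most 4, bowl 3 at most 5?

20

Without the upper bounds there are C(11,2) = 55 ways to split 9 among 3 bowls.
Subtract solutions that violate a single cap (substitute x_i' = x_i − (cap_i+1)): x_1 ≥ 6 gives C(5,2) = 10; x_2 ≥ 5 gives C(6,2) = 15; x_3 ≥ 6 gives C(5,2) = 10. Together 35.
No two caps can be exceeded simultaneously, so the pair terms are all 0.
By inclusion–exclusion the count is 55 − 35 + 0 = 20.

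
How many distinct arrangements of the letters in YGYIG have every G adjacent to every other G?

12

Treat the 2 copies of G as a single block. The multiset to arrange is then {GG, I, Y, Y}, 4 items in all.
That gives (4)!/(2!) = 12 arrangements.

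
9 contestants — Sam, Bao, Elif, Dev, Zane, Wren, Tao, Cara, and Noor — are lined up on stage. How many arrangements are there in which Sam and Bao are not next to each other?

There are 9! = 362880 arrangements in all. If Sam and Bao are adjacent, merging them into one block gives 2·(8)! = 80640 arrangements.
Complementary counting: 362880 − 80640 = 282240.

282240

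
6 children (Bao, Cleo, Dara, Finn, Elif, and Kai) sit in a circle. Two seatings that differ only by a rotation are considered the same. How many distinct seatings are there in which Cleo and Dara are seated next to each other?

48

Glue Cleo and Dara into a block (2 internal orders). Seating 5 units around a circle gives (4)! arrangements.
So 2 × (4)! = 2 × 24 = 48.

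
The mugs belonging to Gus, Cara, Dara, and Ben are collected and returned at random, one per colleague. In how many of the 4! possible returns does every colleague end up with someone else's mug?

Let Aᵢ be the assignments in which colleague i gets their own mug. We want the size of the complement of A₁∪…∪A_4.
By inclusion–exclusion this is Σ_{j=0}^{4} (−1)^j C(4,j)·(4−j)!.
Computing: 24 − 24 + 12 − 4 + 1 = 9.

9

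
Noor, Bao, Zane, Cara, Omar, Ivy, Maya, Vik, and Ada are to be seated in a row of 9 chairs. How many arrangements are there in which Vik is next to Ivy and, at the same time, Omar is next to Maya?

20160

Treat {Vik,Ivy} as one block (2 orders) and {Omar,Maya} as another (2 orders).
That leaves 7 units to arrange: 2 × 2 × 7! = 4 × 5040 = 20160.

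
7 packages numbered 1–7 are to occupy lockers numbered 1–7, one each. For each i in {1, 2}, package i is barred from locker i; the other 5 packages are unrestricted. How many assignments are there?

Let Aᵢ (for i ∈ {1, 2}) be the placements that put package i in its forbidden locker. Any j of these fix j positions, leaving (7−j)! ways to fill the rest, and there are C(2,j) ways to pick which j.
By inclusion–exclusion, the number of valid placements is Σ_{j=0}^{2} (−1)^j C(2,j)·(7−j)!.
Computing: 5040 − 1440 + 120 = 3720.

3720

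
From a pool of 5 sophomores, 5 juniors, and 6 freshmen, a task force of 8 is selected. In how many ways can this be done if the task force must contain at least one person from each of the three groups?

Unrestricted: C(16,8) = 12870 ways to pick any 8 of the 16.
Selections missing a whole group: no sophomores → C(11,8) = 165; no juniors → C(11,8) = 165; no freshmen → C(10,8) = 45.
Add back selections omitting two groups (i.e. drawn from a single group): C(5,8) + C(5,8) + C(6,8) = 0.
By inclusion–exclusion: 12870 − 375 + 0 = 12495.

12495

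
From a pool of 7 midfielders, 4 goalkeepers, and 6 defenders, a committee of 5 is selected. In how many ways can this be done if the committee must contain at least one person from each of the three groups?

4214

Unrestricted: C(17,5) = 6188 ways to pick any 5 of the 17.
Selections missing a whole group: no midfielders → C(10,5) = 252; no goalkeepers → C(13,5) = 1287; no defenders → C(11,5) = 462.
Add back selections omitting two groups (i.e. drawn from a single group): C(7,5) + C(4,5) + C(6,5) = 27.
By inclusion–exclusion: 6188 − 2001 + 27 = 4214.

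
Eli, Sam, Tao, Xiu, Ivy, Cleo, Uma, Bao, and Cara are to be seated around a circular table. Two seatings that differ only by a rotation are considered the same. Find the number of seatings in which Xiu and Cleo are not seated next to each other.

30240

Without the restriction there are (8)! = 40320 seatings.
Those with Xiu next to Cleo: fuse the pair into one unit and seat 8 units around a circle — 2·(7)! = 10080.
Subtracting, 40320 − 10080 = 30240.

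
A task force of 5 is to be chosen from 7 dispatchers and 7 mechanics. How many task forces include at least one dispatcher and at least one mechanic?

1960

Total 5-person selections from all 14: C(14,5) = 2002.
Selections missing a whole group: no dispatchers → C(7,5) = 21; no mechanics → C(7,5) = 21.
Both groups omitted at once is impossible, so 2002 − 42 = 1960.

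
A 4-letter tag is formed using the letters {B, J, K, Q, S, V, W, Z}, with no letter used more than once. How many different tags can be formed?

1680

Choose and order 4 of the 8 symbols: the first letter has 8 options, the next 7, then 6, 5.
8 × 7 × 6 × 5 = 1680.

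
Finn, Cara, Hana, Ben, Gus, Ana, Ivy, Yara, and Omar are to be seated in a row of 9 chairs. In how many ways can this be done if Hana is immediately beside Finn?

Treat {Hana, Finn} as a single unit. There are 8 units to order, and the pair itself can be ordered 2 ways.
So the count is 2·(8)! = 80640.

80640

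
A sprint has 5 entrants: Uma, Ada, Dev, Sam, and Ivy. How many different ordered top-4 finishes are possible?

120

There are 5 choices for 1st place, 4 for 2nd, and so on down to 2 for position 4.
That gives 5 × 4 × 3 × 2 = 120.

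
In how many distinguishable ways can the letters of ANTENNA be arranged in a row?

420

The 7 letters of ANTENNA have repeats: A appearing twice and N appearing 3 times.
The number of distinct arrangements is 7!/(3!·2!) = 5040/12 = 420.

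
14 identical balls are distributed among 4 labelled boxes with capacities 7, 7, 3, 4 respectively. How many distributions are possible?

90

Ignoring the caps, the number of non-negative solutions to x_1+…+x_4 = 14 is C(17,3) = 680.
Subtract solutions that violate a single cap (substitute x_i' = x_i − (cap_i+1)): x_1 ≥ 8 gives C(9,3) = 84; x_2 ≥ 8 gives C(9,3) = 84; x_3 ≥ 4 gives C(13,3) = 286; x_4 ≥ 5 gives C(12,3) = 220. Together 674.
Add back pairs where two caps are both exceeded: 0 + 10 + 4 + 10 + 4 + 56 = 84.
By inclusion–exclusion the count is 680 − 674 + 84 = 90.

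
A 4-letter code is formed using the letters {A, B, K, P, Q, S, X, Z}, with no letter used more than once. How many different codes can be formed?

With no repetition, fill the 4 letters in order: 8 choices, then 7, down to 5.
That product is 8 × 7 × 6 × 5 = 1680.

1680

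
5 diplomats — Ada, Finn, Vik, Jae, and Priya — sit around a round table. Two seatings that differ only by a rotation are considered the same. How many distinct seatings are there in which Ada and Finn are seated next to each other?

12

Glue Ada and Finn into a block (2 internal orders). Seating 4 units around a circle gives (3)! arrangements.
So 2 × (3)! = 2 × 6 = 12.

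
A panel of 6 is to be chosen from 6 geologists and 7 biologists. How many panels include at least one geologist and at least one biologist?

Total 6-person selections from all 13: C(13,6) = 1716.
Subtract selections that omit an entire group: no geologists → C(7,6) = 7; no biologists → C(6,6) = 1.
Both groups omitted at once is impossible, so 1716 − 8 = 1708.

1708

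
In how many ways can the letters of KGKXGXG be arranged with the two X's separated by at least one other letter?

150

There are 7!/(3!·2!·2!) = 210 arrangements of KGKXGXG in total.
Arrangements with the X's together: treat XX as one letter, giving (6)!/(3!·2!) = 60.
Subtracting, 210 − 60 = 150 arrangements keep the X's apart.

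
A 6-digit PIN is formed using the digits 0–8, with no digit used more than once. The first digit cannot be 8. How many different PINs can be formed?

The first digit has 9−1 = 8 choices (anything except 8).
The remaining 5 digits are filled from the other 8 symbols without repetition: 8 × 7 × 6 × 5 × 4 = 6720.
Total: 8 × 6720 = 53760.

53760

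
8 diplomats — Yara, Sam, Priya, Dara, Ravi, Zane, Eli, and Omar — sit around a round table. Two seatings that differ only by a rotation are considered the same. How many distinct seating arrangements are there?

Around a circle, 8 distinct people have 8!/8 = (7)! = 5040 rotationally distinct seatings.

5040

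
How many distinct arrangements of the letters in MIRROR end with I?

20

With the last slot taken by I, it remains to arrange the other 5 letters (MRROR).
Those 5 letters have R appearing 3 times, giving (5)!/(3!) = 20.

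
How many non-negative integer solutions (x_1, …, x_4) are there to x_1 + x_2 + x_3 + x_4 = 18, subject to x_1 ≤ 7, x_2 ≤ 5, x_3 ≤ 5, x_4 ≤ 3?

By stars and bars, unrestricted non-negative solutions to x_1+…+x_4 = 18 number C(18+3,3) = 1330.
Subtract solutions that violate a single cap (substitute x_i' = x_i − (cap_i+1)): x_1 ≥ 8 gives C(13,3) = 286; x_2 ≥ 6 gives C(15,3) = 455; x_3 ≥ 6 gives C(15,3) = 455; x_4 ≥ 4 gives C(17,3) = 680. Together 1876.
Add back pairs where two caps are both exceeded: 35 + 35 + 84 + 84 + 165 + 165 = 568.
Subtract triples: 0 + 1 + 1 + 10 = 12.
By inclusion–exclusion the count is 1330 − 1876 + 568 − 12 = 10.

10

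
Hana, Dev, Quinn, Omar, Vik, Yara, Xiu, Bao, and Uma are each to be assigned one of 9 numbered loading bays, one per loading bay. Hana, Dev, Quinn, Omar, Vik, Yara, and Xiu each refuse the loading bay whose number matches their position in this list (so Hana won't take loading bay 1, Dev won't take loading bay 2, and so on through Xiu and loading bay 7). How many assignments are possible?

165016

Let Aᵢ (for 1 ≤ i ≤ 7) be the placements that put person i in their forbidden loading bay. Any j of these fix j positions, leaving (9−j)! ways to fill the rest, and there are C(7,j) ways to pick which j.
By inclusion–exclusion, the number of valid placements is Σ_{j=0}^{7} (−1)^j C(7,j)·(9−j)!.
Computing: 362880 − 282240 + 105840 − 25200 + 4200 − 504 + 42 − 2 = 165016.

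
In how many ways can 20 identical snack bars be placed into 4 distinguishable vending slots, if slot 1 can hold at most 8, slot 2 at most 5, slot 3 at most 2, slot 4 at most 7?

Ignoring the caps, the number of non-negative solutions to x_1+…+x_4 = 20 is C(23,3) = 1771.
Subtract solutions that violate a single cap (substitute x_i' = x_i − (cap_i+1)): x_1 ≥ 9 gives C(14,3) = 364; x_2 ≥ 6 gives C(17,3) = 680; x_3 ≥ 3 gives C(20,3) = 1140; x_4 ≥ 8 gives C(15,3) = 455. Together 2639.
Add back pairs where two caps are both exceeded: 56 + 165 + 20 + 364 + 84 + 220 = 909.
Subtract triples: 10 + 0 + 1 + 20 = 31.
By inclusion–exclusion the count is 1771 − 2639 + 909 − 31 = 10.

10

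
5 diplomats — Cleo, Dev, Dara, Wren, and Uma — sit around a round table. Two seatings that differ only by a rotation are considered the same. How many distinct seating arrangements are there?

24

Seat Cleo anywhere (absorbing the rotational symmetry), then permute the other 4: (4)! = 24.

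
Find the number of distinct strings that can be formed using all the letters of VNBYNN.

120

The 6 letters of VNBYNN have repeats: N appearing 3 times.
So there are 6! / (3!) = 120 distinguishable arrangements.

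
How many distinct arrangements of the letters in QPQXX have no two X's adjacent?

18

Total arrangements of QPQXX: 5!/(2!·2!) = 30.
Arrangements with the X's together: treat XX as one letter, giving (4)!/(2!) = 12.
Subtracting, 30 − 12 = 18 arrangements keep the X's apart.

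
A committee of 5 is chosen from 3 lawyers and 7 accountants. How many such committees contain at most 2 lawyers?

Split by how many lawyers are chosen (0 through 2).
Sum: C(3,0)·C(7,5) + C(3,1)·C(7,4) + C(3,2)·C(7,3) = 21 + 105 + 105 = 231.

231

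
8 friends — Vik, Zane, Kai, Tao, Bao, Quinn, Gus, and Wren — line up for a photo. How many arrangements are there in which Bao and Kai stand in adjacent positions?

Treat {Bao, Kai} as a single unit. There are 7 units to order, and the pair itself can be ordered 2 ways.
That gives 2 × 7! = 2 × 5040 = 10080.

10080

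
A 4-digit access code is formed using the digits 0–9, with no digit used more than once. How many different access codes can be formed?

Choose and order 4 of the 10 symbols: the first digit has 10 options, the next 9, then 8, 7.
10 × 9 × 8 × 7 = 5040.

5040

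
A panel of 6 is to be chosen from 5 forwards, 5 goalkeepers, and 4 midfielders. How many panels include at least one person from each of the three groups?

Unrestricted: C(14,6) = 3003 ways to pick any 6 of the 14.
Subtract selections that omit an entire group: no forwards → C(9,6) = 84; no goalkeepers → C(9,6) = 84; no midfielders → C(10,6) = 210.
Add back selections omitting two groups (i.e. drawn from a single group): C(5,6) + C(5,6) + C(4,6) = 0.
By inclusion–exclusion: 3003 − 378 + 0 = 2625.

2625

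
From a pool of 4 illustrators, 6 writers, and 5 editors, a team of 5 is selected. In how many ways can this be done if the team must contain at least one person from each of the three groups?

2170

Unrestricted: C(15,5) = 3003 ways to pick any 5 of the 15.
Selections missing a whole group: no illustrators → C(11,5) = 462; no writers → C(9,5) = 126; no editors → C(10,5) = 252.
Add back selections omitting two groups (i.e. drawn from a single group): C(4,5) + C(6,5) + C(5,5) = 7.
By inclusion–exclusion: 3003 − 840 + 7 = 2170.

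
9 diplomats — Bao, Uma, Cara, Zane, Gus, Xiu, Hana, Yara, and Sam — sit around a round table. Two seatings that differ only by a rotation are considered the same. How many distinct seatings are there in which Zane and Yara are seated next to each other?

Glue Zane and Yara into a block (2 internal orders). Seating 8 units around a circle gives (7)! arrangements.
So 2 × (7)! = 2 × 5040 = 10080.

10080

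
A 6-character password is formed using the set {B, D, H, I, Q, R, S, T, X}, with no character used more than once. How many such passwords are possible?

60480

Choose and order 6 of the 9 symbols: the first character has 9 options, the next 8, and so on down to 4.
9 × 8 × 7 × 6 × 5 × 4 = 60480.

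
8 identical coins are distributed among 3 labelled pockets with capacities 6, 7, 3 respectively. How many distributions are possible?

26

Without the upper bounds there are C(10,2) = 45 ways to split 8 among 3 pockets.
Subtract solutions that violate a single cap (substitute x_i' = x_i − (cap_i+1)): x_1 ≥ 7 gives C(3,2) = 3; x_2 ≥ 8 gives C(2,2) = 1; x_3 ≥ 4 gives C(6,2) = 15. Together 19.
No two caps can be exceeded simultaneously, so the pair terms are all 0.
By inclusion–exclusion the count is 45 − 19 + 0 = 26.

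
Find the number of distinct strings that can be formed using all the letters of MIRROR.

MIRROR has 6 letters with R appearing 3 times.
Dividing 6! = 720 by 3! = 6 for the repeated letters gives 120.

120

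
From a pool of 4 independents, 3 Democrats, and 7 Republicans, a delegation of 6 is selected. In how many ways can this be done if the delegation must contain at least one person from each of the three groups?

2331

With no constraint there are C(14,6) = 3003 possible selections.
Subtract selections that omit an entire group: no independents → C(10,6) = 210; no Democrats → C(11,6) = 462; no Republicans → C(7,6) = 7.
Add back selections omitting two groups (i.e. drawn from a single group): C(4,6) + C(3,6) + C(7,6) = 7.
By inclusion–exclusion: 3003 − 679 + 7 = 2331.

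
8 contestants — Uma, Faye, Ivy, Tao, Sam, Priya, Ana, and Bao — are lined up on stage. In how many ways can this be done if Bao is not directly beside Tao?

There are 8! = 40320 arrangements in all. If Bao and Tao are adjacent, merging them into one block gives 2·(7)! = 10080 arrangements.
So 40320 − 10080 = 30240 arrangements keep them apart.

30240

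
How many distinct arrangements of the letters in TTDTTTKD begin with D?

Fix D in the first position and arrange the remaining 7 letters.
Those 7 letters have T appearing 5 times, giving (7)!/(5!) = 42.

42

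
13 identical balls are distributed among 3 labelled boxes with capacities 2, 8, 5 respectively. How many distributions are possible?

6

Without the upper bounds there are C(15,2) = 105 ways to split 13 among 3 boxes.
Subtract solutions that violate a single cap (substitute x_i' = x_i − (cap_i+1)): x_1 ≥ 3 gives C(12,2) = 66; x_2 ≥ 9 gives C(6,2) = 15; x_3 ≥ 6 gives C(9,2) = 36. Together 117.
Add back pairs where two caps are both exceeded: 3 + 15 + 0 = 18.
By inclusion–exclusion the count is 105 − 117 + 18 = 6.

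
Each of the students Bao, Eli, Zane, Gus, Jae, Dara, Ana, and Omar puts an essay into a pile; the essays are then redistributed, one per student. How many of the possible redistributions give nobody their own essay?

Let Aᵢ be the assignments in which student i gets their own essay. We want the size of the complement of A₁∪…∪A_8.
By inclusion–exclusion this is Σ_{j=0}^{8} (−1)^j C(8,j)·(8−j)!.
Computing: 40320 − 40320 + 20160 − 6720 + 1680 − 336 + 56 − 8 + 1 = 14833.

14833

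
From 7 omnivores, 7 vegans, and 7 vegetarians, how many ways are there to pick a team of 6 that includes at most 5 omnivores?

Split by how many omnivores are chosen (0 through 5).
Sum: C(7,0)·C(14,6) + C(7,1)·C(14,5) + C(7,2)·C(14,4) + C(7,3)·C(14,3) + C(7,4)·C(14,2) + C(7,5)·C(14,1) = 3003 + 14014 + 21021 + 12740 + 3185 + 294 = 54257.

54257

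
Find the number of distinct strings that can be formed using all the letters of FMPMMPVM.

840

The 8 letters of FMPMMPVM have repeats: M appearing 4 times and P appearing twice.
Dividing 8! = 40320 by 4!·2! = 48 for the repeated letters gives 840.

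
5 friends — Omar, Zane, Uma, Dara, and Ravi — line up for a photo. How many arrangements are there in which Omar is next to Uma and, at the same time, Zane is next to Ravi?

24

Treat {Omar,Uma} as one block (2 orders) and {Zane,Ravi} as another (2 orders).
That leaves 3 units to arrange: 2 × 2 × 3! = 4 × 6 = 24.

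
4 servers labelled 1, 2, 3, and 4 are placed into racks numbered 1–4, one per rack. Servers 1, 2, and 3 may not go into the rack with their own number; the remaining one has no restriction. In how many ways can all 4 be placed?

Let Aᵢ (for i ∈ {1, 2, 3}) be the placements that put server i in its forbidden rack. Any j of these fix j positions, leaving (4−j)! ways to fill the rest, and there are C(3,j) ways to pick which j.
By inclusion–exclusion, the number of valid placements is Σ_{j=0}^{3} (−1)^j C(3,j)·(4−j)!.
Computing: 24 − 18 + 6 − 1 = 11.

11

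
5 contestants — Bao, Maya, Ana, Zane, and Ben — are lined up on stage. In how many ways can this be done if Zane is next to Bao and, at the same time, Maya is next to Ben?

Treat {Zane,Bao} as one block (2 orders) and {Maya,Ben} as another (2 orders).
That leaves 3 units to arrange: 2 × 2 × 3! = 4 × 6 = 24.

24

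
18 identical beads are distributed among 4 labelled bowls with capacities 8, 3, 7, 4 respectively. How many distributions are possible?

Without the upper bounds there are C(21,3) = 1330 ways to split 18 among 4 bowls.
Subtract solutions that violate a single cap (substitute x_i' = x_i − (cap_i+1)): x_1 ≥ 9 gives C(12,3) = 220; x_2 ≥ 4 gives C(17,3) = 680; x_3 ≥ 8 gives C(13,3) = 286; x_4 ≥ 5 gives C(16,3) = 560. Together 1746.
Add back pairs where two caps are both exceeded: 56 + 4 + 35 + 84 + 220 + 56 = 455.
Subtract triples: 0 + 1 + 0 + 4 = 5.
By inclusion–exclusion the count is 1330 − 1746 + 455 − 5 = 34.

34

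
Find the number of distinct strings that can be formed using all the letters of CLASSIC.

1260

The 7 letters of CLASSIC have repeats: C appearing twice and S appearing twice.
The number of distinct arrangements is 7!/(2!·2!) = 5040/4 = 1260.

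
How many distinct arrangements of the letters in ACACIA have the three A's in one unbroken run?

Treat the 3 copies of A as a single block. The multiset to arrange is then {AAA, C, C, I}, 4 items in all.
That gives (4)!/(2!) = 12 arrangements.

12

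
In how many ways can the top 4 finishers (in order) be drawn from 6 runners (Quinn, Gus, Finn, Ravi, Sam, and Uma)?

This is an ordered selection of 4 from 6: P(6,4).
That gives 6 × 5 × 4 × 3 = 360.

360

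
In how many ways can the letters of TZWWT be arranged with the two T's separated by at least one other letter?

18

There are 5!/(2!·2!) = 30 arrangements of TZWWT in total.
If the two T's are adjacent, glue them into one block, leaving 4 items to arrange: (4)!/(2!) = 12 ways.
Subtracting, 30 − 12 = 18 arrangements keep the T's apart.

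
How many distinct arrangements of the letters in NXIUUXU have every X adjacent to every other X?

120

Treat the 2 copies of X as a single block. The multiset to arrange is then {XX, I, N, U, U, U}, 6 items in all.
That gives (6)!/(3!) = 120 arrangements.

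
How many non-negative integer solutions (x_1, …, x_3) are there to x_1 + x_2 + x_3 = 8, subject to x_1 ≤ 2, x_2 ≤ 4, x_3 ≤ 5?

9

Ignoring the caps, the number of non-negative solutions to x_1+…+x_3 = 8 is C(10,2) = 45.
Subtract solutions that violate a single cap (substitute x_i' = x_i − (cap_i+1)): x_1 ≥ 3 gives C(7,2) = 21; x_2 ≥ 5 gives C(5,2) = 10; x_3 ≥ 6 gives C(4,2) = 6. Together 37.
Add back pairs where two caps are both exceeded: 1 + 0 + 0 = 1.
By inclusion–exclusion the count is 45 − 37 + 1 = 9.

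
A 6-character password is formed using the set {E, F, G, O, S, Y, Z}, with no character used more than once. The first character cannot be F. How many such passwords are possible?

4320

The first character has 7−1 = 6 choices (anything except F).
The remaining 5 characters are filled from the other 6 symbols without repetition: 6 × 5 × 4 × 3 × 2 = 720.
Total: 6 × 720 = 4320.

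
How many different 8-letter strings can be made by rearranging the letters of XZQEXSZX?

XZQEXSZX has 8 letters with X appearing 3 times and Z appearing twice.
So there are 8! / (3!·2!) = 3360 distinguishable arrangements.

3360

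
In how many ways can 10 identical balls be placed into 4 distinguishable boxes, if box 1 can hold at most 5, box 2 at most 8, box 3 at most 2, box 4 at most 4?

By stars and bars, unrestricted non-negative solutions to x_1+…+x_4 = 10 number C(10+3,3) = 286.
Subtract solutions that violate a single cap (substitute x_i' = x_i − (cap_i+1)): x_1 ≥ 6 gives C(7,3) = 35; x_2 ≥ 9 gives C(4,3) = 4; x_3 ≥ 3 gives C(10,3) = 120; x_4 ≥ 5 gives C(8,3) = 56. Together 215.
Add back pairs where two caps are both exceeded: 0 + 4 + 0 + 0 + 0 + 10 = 14.
By inclusion–exclusion the count is 286 − 215 + 14 = 85.

85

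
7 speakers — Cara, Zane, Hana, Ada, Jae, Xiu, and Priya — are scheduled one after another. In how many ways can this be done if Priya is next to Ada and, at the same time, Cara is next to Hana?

Treat {Priya,Ada} as one block (2 orders) and {Cara,Hana} as another (2 orders).
That leaves 5 units to arrange: 2 × 2 × 5! = 4 × 120 = 480.

480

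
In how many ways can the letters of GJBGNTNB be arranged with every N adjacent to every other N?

Treat the 2 copies of N as a single block. The multiset to arrange is then {NN, B, B, G, G, J, T}, 7 items in all.
That gives (7)!/(2!·2!) = 1260 arrangements.

1260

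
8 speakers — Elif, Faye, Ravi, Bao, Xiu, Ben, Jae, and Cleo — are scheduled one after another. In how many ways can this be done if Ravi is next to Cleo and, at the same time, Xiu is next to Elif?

2880

Treat {Ravi,Cleo} as one block (2 orders) and {Xiu,Elif} as another (2 orders).
That leaves 6 units to arrange: 2 × 2 × 6! = 4 × 720 = 2880.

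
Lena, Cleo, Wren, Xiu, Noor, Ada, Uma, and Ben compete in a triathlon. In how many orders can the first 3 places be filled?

This is an ordered selection of 3 from 8: P(8,3).
That gives 8 × 7 × 6 = 336.

336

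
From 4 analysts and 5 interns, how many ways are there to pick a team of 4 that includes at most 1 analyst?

Split by how many analysts are chosen (0 through 1).
Sum: C(4,0)·C(5,4) + C(4,1)·C(5,3) = 5 + 40 = 45.

45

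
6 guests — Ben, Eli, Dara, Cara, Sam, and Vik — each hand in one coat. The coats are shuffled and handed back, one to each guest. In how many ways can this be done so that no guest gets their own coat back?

Let Aᵢ be the assignments in which guest i gets their own coat. We want the size of the complement of A₁∪…∪A_6.
By inclusion–exclusion this is Σ_{j=0}^{6} (−1)^j C(6,j)·(6−j)!.
Computing: 720 − 720 + 360 − 120 + 30 − 6 + 1 = 265.

265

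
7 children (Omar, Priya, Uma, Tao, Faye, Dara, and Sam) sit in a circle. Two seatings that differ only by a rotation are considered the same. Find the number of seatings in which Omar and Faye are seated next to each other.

Treat {Omar, Faye} as one unit (2 internal orders) and seat the resulting 6 units around the table: (5)! circular arrangements.
So 2 × (5)! = 2 × 120 = 240.

240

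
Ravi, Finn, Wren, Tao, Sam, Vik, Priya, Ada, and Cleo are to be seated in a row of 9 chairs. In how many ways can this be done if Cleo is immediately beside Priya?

80640

Glue Cleo and Priya into one block (2 internal orders), leaving 8 units to arrange in a row.
That gives 2 × 8! = 2 × 40320 = 80640.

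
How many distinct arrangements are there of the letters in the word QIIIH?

20

QIIIH has 5 letters with I appearing 3 times.
The number of distinct arrangements is 5!/(3!) = 120/6 = 20.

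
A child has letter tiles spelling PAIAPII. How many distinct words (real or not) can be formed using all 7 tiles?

210

Letter multiplicities in PAIAPII: A×2, I×3, P×2.
So there are 7! / (3!·2!·2!) = 210 distinguishable arrangements.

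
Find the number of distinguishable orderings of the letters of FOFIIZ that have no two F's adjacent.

Total arrangements of FOFIIZ: 6!/(2!·2!) = 180.
Arrangements with the F's together: treat FF as one letter, giving (5)!/(2!) = 60.
Subtracting, 180 − 60 = 120 arrangements keep the F's apart.

120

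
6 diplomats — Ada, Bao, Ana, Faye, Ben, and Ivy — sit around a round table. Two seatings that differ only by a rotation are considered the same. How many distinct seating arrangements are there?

Fix one person's seat to break rotational symmetry; the remaining 5 people can be arranged in (5)! = 120 ways.

120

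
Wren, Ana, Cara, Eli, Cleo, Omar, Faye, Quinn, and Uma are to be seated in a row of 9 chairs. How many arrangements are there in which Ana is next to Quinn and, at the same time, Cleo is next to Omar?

20160

Treat {Ana,Quinn} as one block (2 orders) and {Cleo,Omar} as another (2 orders).
That leaves 7 units to arrange: 2 × 2 × 7! = 4 × 5040 = 20160.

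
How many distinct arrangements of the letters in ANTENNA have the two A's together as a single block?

120

Treat the 2 copies of A as a single block. The multiset to arrange is then {AA, E, N, N, N, T}, 6 items in all.
That gives (6)!/(3!) = 120 arrangements.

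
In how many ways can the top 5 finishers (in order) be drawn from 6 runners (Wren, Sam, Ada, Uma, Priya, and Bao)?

720

This is an ordered selection of 5 from 6: P(6,5).
That gives 6 × 5 × 4 × 3 × 2 = 720.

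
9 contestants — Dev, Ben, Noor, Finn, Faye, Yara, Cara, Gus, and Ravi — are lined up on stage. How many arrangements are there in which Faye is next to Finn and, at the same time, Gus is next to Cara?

20160

Treat {Faye,Finn} as one block (2 orders) and {Gus,Cara} as another (2 orders).
That leaves 7 units to arrange: 2 × 2 × 7! = 4 × 5040 = 20160.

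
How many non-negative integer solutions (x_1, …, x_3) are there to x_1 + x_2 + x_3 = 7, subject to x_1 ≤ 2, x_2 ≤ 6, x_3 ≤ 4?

Without the upper bounds there are C(9,2) = 36 ways to split 7 among 3 variables.
Subtract solutions that violate a single cap (substitute x_i' = x_i − (cap_i+1)): x_1 ≥ 3 gives C(6,2) = 15; x_2 ≥ 7 gives C(2,2) = 1; x_3 ≥ 5 gives C(4,2) = 6. Together 22.
No two caps can be exceeded simultaneously, so the pair terms are all 0.
By inclusion–exclusion the count is 36 − 22 + 0 = 14.

14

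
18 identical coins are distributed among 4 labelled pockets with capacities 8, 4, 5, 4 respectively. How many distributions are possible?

20

By stars and bars, unrestricted non-negative solutions to x_1+…+x_4 = 18 number C(18+3,3) = 1330.
Subtract solutions that violate a single cap (substitute x_i' = x_i − (cap_i+1)): x_1 ≥ 9 gives C(12,3) = 220; x_2 ≥ 5 gives C(16,3) = 560; x_3 ≥ 6 gives C(15,3) = 455; x_4 ≥ 5 gives C(16,3) = 560. Together 1795.
Add back pairs where two caps are both exceeded: 35 + 20 + 35 + 120 + 165 + 120 = 495.
Subtract triples: 0 + 0 + 0 + 10 = 10.
By inclusion–exclusion the count is 1330 − 1795 + 495 − 10 = 20.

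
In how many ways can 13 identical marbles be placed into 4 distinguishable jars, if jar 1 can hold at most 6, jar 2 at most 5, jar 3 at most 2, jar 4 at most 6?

63

Without the upper bounds there are C(16,3) = 560 ways to split 13 among 4 jars.
Subtract solutions that violate a single cap (substitute x_i' = x_i − (cap_i+1)): x_1 ≥ 7 gives C(9,3) = 84; x_2 ≥ 6 gives C(10,3) = 120; x_3 ≥ 3 gives C(13,3) = 286; x_4 ≥ 7 gives C(9,3) = 84. Together 574.
Add back pairs where two caps are both exceeded: 1 + 20 + 0 + 35 + 1 + 20 = 77.
By inclusion–exclusion the count is 560 − 574 + 77 = 63.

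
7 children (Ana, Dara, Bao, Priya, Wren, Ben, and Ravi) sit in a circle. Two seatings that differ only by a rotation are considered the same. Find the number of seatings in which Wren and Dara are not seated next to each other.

480

All circular seatings of 7 people number (6)! = 720.
Those with Wren next to Dara: fuse the pair into one unit and seat 6 units around a circle — 2·(5)! = 240.
Subtracting, 720 − 240 = 480.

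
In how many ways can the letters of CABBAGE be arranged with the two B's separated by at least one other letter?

There are 7!/(2!·2!) = 1260 arrangements of CABBAGE in total.
If the two B's are adjacent, glue them into one block, leaving 6 items to arrange: (6)!/(2!) = 360 ways.
Hence 1260 − 360 = 900.

900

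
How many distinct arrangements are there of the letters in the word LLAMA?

30

The 5 letters of LLAMA have repeats: A appearing twice and L appearing twice.
The number of distinct arrangements is 5!/(2!·2!) = 120/4 = 30.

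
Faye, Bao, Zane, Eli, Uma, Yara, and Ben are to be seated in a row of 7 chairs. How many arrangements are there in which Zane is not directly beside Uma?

Of the 7! = 5040 arrangements, those with Zane and Uma adjacent number 2 × 6! = 1440 (treat the pair as a block with 2 internal orders).
So 5040 − 1440 = 3600 arrangements keep them apart.

3600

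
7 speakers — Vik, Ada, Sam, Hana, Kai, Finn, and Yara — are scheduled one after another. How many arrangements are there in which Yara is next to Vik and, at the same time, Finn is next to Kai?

480

Treat {Yara,Vik} as one block (2 orders) and {Finn,Kai} as another (2 orders).
That leaves 5 units to arrange: 2 × 2 × 5! = 4 × 120 = 480.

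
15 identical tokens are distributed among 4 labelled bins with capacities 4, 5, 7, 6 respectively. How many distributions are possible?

105

Ignoring the caps, the number of non-negative solutions to x_1+…+x_4 = 15 is C(18,3) = 816.
Subtract solutions that violate a single cap (substitute x_i' = x_i − (cap_i+1)): x_1 ≥ 5 gives C(13,3) = 286; x_2 ≥ 6 gives C(12,3) = 220; x_3 ≥ 8 gives C(10,3) = 120; x_4 ≥ 7 gives C(11,3) = 165. Together 791.
Add back pairs where two caps are both exceeded: 35 + 10 + 20 + 4 + 10 + 1 = 80.
By inclusion–exclusion the count is 816 − 791 + 80 = 105.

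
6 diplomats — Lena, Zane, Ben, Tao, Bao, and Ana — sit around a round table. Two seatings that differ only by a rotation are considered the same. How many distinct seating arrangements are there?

120

Around a circle, 6 distinct people have 6!/6 = (5)! = 120 rotationally distinct seatings.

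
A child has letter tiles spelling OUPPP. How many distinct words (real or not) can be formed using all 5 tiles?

20

OUPPP has 5 letters with P appearing 3 times.
The number of distinct arrangements is 5!/(3!) = 120/6 = 20.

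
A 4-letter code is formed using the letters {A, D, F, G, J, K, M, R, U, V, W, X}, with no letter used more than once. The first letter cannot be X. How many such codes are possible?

The first letter has 12−1 = 11 choices (anything except X).
The remaining 3 letters are filled from the other 11 symbols without repetition: 11 × 10 × 9 = 990.
Total: 11 × 990 = 10890.

10890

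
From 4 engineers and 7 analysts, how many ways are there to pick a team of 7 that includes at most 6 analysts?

329

Split by how many analysts are chosen (0 through 6).
Sum: C(7,0)·C(4,7) + C(7,1)·C(4,6) + C(7,2)·C(4,5) + C(7,3)·C(4,4) + C(7,4)·C(4,3) + C(7,5)·C(4,2) + C(7,6)·C(4,1) = 0 + 0 + 0 + 35 + 140 + 126 + 28 = 329.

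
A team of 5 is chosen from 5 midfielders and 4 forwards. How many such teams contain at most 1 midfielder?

5

Split by how many midfielders are chosen (0 through 1).
Sum: C(5,0)·C(4,5) + C(5,1)·C(4,4) = 0 + 5 = 5.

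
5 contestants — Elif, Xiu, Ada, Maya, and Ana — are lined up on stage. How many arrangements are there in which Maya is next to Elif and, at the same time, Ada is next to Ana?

24

Treat {Maya,Elif} as one block (2 orders) and {Ada,Ana} as another (2 orders).
That leaves 3 units to arrange: 2 × 2 × 3! = 4 × 6 = 24.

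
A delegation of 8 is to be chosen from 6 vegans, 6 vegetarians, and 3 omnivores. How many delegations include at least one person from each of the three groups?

Total 8-person selections from all 15: C(15,8) = 6435.
Subtract selections that omit an entire group: no vegans → C(9,8) = 9; no vegetarians → C(9,8) = 9; no omnivores → C(12,8) = 495.
Add back selections omitting two groups (i.e. drawn from a single group): C(6,8) + C(6,8) + C(3,8) = 0.
By inclusion–exclusion: 6435 − 513 + 0 = 5922.

5922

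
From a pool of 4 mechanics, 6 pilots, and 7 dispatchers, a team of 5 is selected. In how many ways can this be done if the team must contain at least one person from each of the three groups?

4214

Total 5-person selections from all 17: C(17,5) = 6188.
Subtract selections that omit an entire group: no mechanics → C(13,5) = 1287; no pilots → C(11,5) = 462; no dispatchers → C(10,5) = 252.
Add back selections omitting two groups (i.e. drawn from a single group): C(4,5) + C(6,5) + C(7,5) = 27.
By inclusion–exclusion: 6188 − 2001 + 27 = 4214.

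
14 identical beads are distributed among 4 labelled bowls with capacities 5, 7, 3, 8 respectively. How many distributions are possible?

139

Ignoring the caps, the number of non-negative solutions to x_1+…+x_4 = 14 is C(17,3) = 680.
Subtract solutions that violate a single cap (substitute x_i' = x_i − (cap_i+1)): x_1 ≥ 6 gives C(11,3) = 165; x_2 ≥ 8 gives C(9,3) = 84; x_3 ≥ 4 gives C(13,3) = 286; x_4 ≥ 9 gives C(8,3) = 56. Together 591.
Add back pairs where two caps are both exceeded: 1 + 35 + 0 + 10 + 0 + 4 = 50.
By inclusion–exclusion the count is 680 − 591 + 50 = 139.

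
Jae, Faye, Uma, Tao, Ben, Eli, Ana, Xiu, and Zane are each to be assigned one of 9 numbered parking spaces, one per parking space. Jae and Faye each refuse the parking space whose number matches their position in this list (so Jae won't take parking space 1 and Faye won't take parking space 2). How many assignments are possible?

Let Aᵢ (for i ∈ {1, 2}) be the placements that put person i in their forbidden parking space. Any j of these fix j positions, leaving (9−j)! ways to fill the rest, and there are C(2,j) ways to pick which j.
By inclusion–exclusion, the number of valid placements is Σ_{j=0}^{2} (−1)^j C(2,j)·(9−j)!.
Computing: 362880 − 80640 + 5040 = 287280.

287280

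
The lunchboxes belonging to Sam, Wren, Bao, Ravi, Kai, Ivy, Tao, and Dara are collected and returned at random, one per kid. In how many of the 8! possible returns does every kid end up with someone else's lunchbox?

14833

This is the derangement count D_8: permutations of 8 items with no fixed point.
By inclusion–exclusion this is Σ_{j=0}^{8} (−1)^j C(8,j)·(8−j)!.
Computing: 40320 − 40320 + 20160 − 6720 + 1680 − 336 + 56 − 8 + 1 = 14833.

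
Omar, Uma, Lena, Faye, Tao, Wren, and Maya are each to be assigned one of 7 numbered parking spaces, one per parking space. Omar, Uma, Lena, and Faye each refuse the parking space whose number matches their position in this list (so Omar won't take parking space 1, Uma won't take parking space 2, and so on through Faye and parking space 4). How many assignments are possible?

2790

Let Aᵢ (for 1 ≤ i ≤ 4) be the placements that put person i in their forbidden parking space. Any j of these fix j positions, leaving (7−j)! ways to fill the rest, and there are C(4,j) ways to pick which j.
By inclusion–exclusion, the number of valid placements is Σ_{j=0}^{4} (−1)^j C(4,j)·(7−j)!.
Computing: 5040 − 2880 + 720 − 96 + 6 = 2790.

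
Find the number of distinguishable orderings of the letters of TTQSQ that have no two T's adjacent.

Total arrangements of TTQSQ: 5!/(2!·2!) = 30.
If the two T's are adjacent, glue them into one block, leaving 4 items to arrange: (4)!/(2!) = 12 ways.
Hence 30 − 12 = 18.

18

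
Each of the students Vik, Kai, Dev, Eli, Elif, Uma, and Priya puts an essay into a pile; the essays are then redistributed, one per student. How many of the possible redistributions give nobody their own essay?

1854

Count assignments avoiding every fixed point. For any j of the 7 students fixed to their own essay, the other 7−j can be arranged in (7−j)! ways.
By inclusion–exclusion this is Σ_{j=0}^{7} (−1)^j C(7,j)·(7−j)!.
Computing: 5040 − 5040 + 2520 − 840 + 210 − 42 + 7 − 1 = 1854.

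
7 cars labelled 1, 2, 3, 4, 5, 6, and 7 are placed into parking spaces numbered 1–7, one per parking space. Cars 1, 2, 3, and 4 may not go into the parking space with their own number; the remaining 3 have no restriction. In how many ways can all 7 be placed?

2790

Let Aᵢ (for 1 ≤ i ≤ 4) be the placements that put car i in its forbidden parking space. Any j of these fix j positions, leaving (7−j)! ways to fill the rest, and there are C(4,j) ways to pick which j.
By inclusion–exclusion, the number of valid placements is Σ_{j=0}^{4} (−1)^j C(4,j)·(7−j)!.
Computing: 5040 − 2880 + 720 − 96 + 6 = 2790.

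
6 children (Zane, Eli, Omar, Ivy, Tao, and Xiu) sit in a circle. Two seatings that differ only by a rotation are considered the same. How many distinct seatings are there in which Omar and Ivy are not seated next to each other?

72

Without the restriction there are (5)! = 120 seatings.
Seatings with Omar beside Ivy: treat them as a block with 2 internal orders, giving 2 × (4)! = 48.
Subtracting, 120 − 48 = 72.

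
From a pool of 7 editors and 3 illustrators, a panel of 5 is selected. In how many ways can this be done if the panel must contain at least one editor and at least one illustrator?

231

Total 5-person selections from all 10: C(10,5) = 252.
Subtract selections that omit an entire group: no editors → C(3,5) = 0; no illustrators → C(7,5) = 21.
Both groups omitted at once is impossible, so 252 − 21 = 231.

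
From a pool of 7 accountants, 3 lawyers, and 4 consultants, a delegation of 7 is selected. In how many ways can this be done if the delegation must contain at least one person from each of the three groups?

Unrestricted: C(14,7) = 3432 ways to pick any 7 of the 14.
Subtract selections that omit an entire group: no accountants → C(7,7) = 1; no lawyers → C(11,7) = 330; no consultants → C(10,7) = 120.
Add back selections omitting two groups (i.e. drawn from a single group): C(7,7) + C(3,7) + C(4,7) = 1.
By inclusion–exclusion: 3432 − 451 + 1 = 2982.

2982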